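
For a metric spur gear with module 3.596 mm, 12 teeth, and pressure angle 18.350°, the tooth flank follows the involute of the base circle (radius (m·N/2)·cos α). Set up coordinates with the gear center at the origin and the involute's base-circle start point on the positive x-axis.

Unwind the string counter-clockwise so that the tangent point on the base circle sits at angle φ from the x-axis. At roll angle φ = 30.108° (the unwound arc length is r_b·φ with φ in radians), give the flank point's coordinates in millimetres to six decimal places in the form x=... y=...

pitch radius r_p = m·N/2 = 3.596·12/2 = 21.576000
base radius r_b = r_p·cos α = 21.576000·cos 18.350° = 20.478884
roll angle φ = 30.108° = 0.52548373 rad
x = r_b·(cos φ + φ·sin φ) = 20.478884·(0.86508139 + 0.52548373·0.50163153) = 23.114119
y = r_b·(sin φ − φ·cos φ) = 20.478884·(0.50163153 − 0.52548373·0.86508139) = 0.963436

x=23.114119 y=0.963436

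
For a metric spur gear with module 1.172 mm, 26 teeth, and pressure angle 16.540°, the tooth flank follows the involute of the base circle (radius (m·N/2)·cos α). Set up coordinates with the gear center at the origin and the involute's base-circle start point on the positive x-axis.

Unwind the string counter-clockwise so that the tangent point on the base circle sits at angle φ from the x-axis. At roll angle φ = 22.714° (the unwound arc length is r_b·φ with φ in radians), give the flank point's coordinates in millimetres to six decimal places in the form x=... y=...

pitch radius r_p = m·N/2 = 1.172·26/2 = 15.236000
base radius r_b = r_p·cos α = 15.236000·cos 16.540° = 14.605553
roll angle φ = 22.714° = 0.39643409 rad
x = r_b·(cos φ + φ·sin φ) = 14.605553·(0.92244377 + 0.39643409·0.38613145) = 15.708556
y = r_b·(sin φ − φ·cos φ) = 14.605553·(0.38613145 − 0.39643409·0.92244377) = 0.298586

x=15.708556 y=0.298586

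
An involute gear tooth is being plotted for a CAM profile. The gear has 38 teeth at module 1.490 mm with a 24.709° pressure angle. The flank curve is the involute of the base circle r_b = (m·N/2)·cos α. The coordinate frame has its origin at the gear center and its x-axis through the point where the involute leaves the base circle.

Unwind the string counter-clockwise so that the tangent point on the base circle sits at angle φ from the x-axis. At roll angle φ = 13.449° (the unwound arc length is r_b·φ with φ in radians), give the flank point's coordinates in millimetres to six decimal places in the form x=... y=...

x=26.416782 y=0.110261

pitch radius r_p = m·N/2 = 1.490·38/2 = 28.310000
base radius r_b = r_p·cos α = 28.310000·cos 24.709° = 25.718008
roll angle φ = 13.449° = 0.23472933 rad
x = r_b·(cos φ + φ·sin φ) = 25.718008·(0.97257733 + 0.23472933·0.23257975) = 26.416782
y = r_b·(sin φ − φ·cos φ) = 25.718008·(0.23257975 − 0.23472933·0.97257733) = 0.110261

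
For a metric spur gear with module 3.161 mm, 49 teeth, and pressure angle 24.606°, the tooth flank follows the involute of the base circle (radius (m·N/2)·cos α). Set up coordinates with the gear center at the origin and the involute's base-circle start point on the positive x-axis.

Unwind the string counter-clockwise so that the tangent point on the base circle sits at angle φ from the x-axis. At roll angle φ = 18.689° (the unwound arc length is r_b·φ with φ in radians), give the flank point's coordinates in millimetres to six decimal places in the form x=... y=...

x=74.058701 y=0.805912

pitch radius r_p = m·N/2 = 3.161·49/2 = 77.444500
base radius r_b = r_p·cos α = 77.444500·cos 24.606° = 70.411959
roll angle φ = 18.689° = 0.32618458 rad
x = r_b·(cos φ + φ·sin φ) = 70.411959·(0.94727181 + 0.32618458·0.32043113) = 74.058701
y = r_b·(sin φ − φ·cos φ) = 70.411959·(0.32043113 − 0.32618458·0.94727181) = 0.805912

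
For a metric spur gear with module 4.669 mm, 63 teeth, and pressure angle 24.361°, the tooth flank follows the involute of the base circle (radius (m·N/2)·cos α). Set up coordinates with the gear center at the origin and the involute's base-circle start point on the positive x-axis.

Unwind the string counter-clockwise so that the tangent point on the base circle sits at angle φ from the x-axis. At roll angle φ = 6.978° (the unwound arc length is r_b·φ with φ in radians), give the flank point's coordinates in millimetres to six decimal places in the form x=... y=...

x=134.968702 y=0.080556

pitch radius r_p = m·N/2 = 4.669·63/2 = 147.073500
base radius r_b = r_p·cos α = 147.073500·cos 24.361° = 133.978758
roll angle φ = 6.978° = 0.12178908 rad
x = r_b·(cos φ + φ·sin φ) = 133.978758·(0.99259287 + 0.12178908·0.12148822) = 134.968702
y = r_b·(sin φ − φ·cos φ) = 133.978758·(0.12148822 − 0.12178908·0.99259287) = 0.080556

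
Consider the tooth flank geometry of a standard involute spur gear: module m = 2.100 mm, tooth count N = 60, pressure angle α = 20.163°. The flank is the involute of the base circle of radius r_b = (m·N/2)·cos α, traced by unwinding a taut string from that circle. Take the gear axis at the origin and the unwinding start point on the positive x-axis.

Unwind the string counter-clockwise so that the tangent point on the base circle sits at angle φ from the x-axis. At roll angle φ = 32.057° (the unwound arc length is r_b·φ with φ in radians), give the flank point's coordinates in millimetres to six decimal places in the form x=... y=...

pitch radius r_p = m·N/2 = 2.100·60/2 = 63.000000
base radius r_b = r_p·cos α = 63.000000·cos 20.163° = 59.139096
roll angle φ = 32.057° = 0.55950020 rad
x = r_b·(cos φ + φ·sin φ) = 59.139096·(0.84752049 + 0.55950020·0.53076267) = 67.683649
y = r_b·(sin φ − φ·cos φ) = 59.139096·(0.53076267 − 0.55950020·0.84752049) = 3.345782

x=67.683649 y=3.345782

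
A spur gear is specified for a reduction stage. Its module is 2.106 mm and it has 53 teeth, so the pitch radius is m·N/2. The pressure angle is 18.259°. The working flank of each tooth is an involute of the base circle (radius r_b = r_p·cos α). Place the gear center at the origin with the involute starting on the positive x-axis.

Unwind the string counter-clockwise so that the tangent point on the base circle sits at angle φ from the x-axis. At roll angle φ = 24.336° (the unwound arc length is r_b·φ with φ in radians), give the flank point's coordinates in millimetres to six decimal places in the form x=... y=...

pitch radius r_p = m·N/2 = 2.106·53/2 = 55.809000
base radius r_b = r_p·cos α = 55.809000·cos 18.259° = 52.999013
roll angle φ = 24.336° = 0.42474333 rad
x = r_b·(cos φ + φ·sin φ) = 52.999013·(0.91114453 + 0.42474333·0.41208693) = 57.566240
y = r_b·(sin φ − φ·cos φ) = 52.999013·(0.41208693 − 0.42474333·0.91114453) = 1.329447

x=57.566240 y=1.329447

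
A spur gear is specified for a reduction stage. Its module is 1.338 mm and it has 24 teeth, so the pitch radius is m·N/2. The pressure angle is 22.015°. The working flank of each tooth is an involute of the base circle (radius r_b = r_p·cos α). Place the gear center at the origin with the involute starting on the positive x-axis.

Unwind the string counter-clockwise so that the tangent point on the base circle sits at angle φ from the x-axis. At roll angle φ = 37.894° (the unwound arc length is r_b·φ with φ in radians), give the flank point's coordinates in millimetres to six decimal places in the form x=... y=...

x=17.793378 y=1.373607

pitch radius r_p = m·N/2 = 1.338·24/2 = 16.056000
base radius r_b = r_p·cos α = 16.056000·cos 22.015° = 14.885289
roll angle φ = 37.894° = 0.66137507 rad
x = r_b·(cos φ + φ·sin φ) = 14.885289·(0.78914841 + 0.66137507·0.61420256) = 17.793378
y = r_b·(sin φ − φ·cos φ) = 14.885289·(0.61420256 − 0.66137507·0.78914841) = 1.373607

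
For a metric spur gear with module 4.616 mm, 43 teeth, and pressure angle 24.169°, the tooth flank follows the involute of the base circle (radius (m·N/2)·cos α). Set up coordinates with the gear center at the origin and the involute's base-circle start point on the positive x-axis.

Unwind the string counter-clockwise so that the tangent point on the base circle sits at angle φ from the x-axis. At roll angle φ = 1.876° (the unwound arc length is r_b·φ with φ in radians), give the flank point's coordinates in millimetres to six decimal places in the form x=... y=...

x=90.592969 y=0.001059

pitch radius r_p = m·N/2 = 4.616·43/2 = 99.244000
base radius r_b = r_p·cos α = 99.244000·cos 24.169° = 90.544447
roll angle φ = 1.876° = 0.03274238 rad
x = r_b·(cos φ + φ·sin φ) = 90.544447·(0.99946402 + 0.03274238·0.03273653) = 90.592969
y = r_b·(sin φ − φ·cos φ) = 90.544447·(0.03273653 − 0.03274238·0.99946402) = 0.001059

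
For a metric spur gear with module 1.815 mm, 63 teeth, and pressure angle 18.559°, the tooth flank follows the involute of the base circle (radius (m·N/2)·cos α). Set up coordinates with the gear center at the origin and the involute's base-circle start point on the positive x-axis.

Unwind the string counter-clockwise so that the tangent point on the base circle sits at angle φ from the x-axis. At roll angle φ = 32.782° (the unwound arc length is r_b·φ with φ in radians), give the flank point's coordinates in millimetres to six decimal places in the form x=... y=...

pitch radius r_p = m·N/2 = 1.815·63/2 = 57.172500
base radius r_b = r_p·cos α = 57.172500·cos 18.559° = 54.199325
roll angle φ = 32.782° = 0.57215384 rad
x = r_b·(cos φ + φ·sin φ) = 54.199325·(0.84073674 + 0.57215384·0.54144411) = 62.357736
y = r_b·(sin φ − φ·cos φ) = 54.199325·(0.54144411 − 0.57215384·0.84073674) = 3.274363

x=62.357736 y=3.274363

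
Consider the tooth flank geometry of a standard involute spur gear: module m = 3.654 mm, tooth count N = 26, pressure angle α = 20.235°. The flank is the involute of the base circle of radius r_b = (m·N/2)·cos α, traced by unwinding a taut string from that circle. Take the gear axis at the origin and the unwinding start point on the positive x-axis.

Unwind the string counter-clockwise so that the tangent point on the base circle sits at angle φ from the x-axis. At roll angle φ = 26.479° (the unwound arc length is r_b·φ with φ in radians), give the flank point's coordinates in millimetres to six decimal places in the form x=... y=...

pitch radius r_p = m·N/2 = 3.654·26/2 = 47.502000
base radius r_b = r_p·cos α = 47.502000·cos 20.235° = 44.570268
roll angle φ = 26.479° = 0.46214573 rad
x = r_b·(cos φ + φ·sin φ) = 44.570268·(0.89509784 + 0.46214573·0.44586977) = 49.078758
y = r_b·(sin φ − φ·cos φ) = 44.570268·(0.44586977 − 0.46214573·0.89509784) = 1.435346

x=49.078758 y=1.435346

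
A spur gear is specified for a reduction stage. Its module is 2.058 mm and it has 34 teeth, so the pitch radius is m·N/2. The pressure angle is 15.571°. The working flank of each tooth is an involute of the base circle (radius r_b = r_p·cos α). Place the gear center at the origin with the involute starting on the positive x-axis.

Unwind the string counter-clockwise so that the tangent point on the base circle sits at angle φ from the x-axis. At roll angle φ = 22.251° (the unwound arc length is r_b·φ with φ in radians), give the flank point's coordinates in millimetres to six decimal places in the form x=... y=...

x=36.148374 y=0.648113

pitch radius r_p = m·N/2 = 2.058·34/2 = 34.986000
base radius r_b = r_p·cos α = 34.986000·cos 15.571° = 33.701963
roll angle φ = 22.251° = 0.38835321 rad
x = r_b·(cos φ + φ·sin φ) = 33.701963·(0.92553390 + 0.38835321·0.37866477) = 36.148374
y = r_b·(sin φ − φ·cos φ) = 33.701963·(0.37866477 − 0.38835321·0.92553390) = 0.648113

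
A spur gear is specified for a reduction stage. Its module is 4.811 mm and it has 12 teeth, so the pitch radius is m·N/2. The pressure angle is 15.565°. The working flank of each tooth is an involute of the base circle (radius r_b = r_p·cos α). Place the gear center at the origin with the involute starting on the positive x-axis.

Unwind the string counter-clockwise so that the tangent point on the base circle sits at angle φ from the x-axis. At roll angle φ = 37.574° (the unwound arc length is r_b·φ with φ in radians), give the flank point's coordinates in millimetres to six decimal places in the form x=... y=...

x=33.159134 y=2.503455

pitch radius r_p = m·N/2 = 4.811·12/2 = 28.866000
base radius r_b = r_p·cos α = 28.866000·cos 15.565° = 27.807387
roll angle φ = 37.574° = 0.65579001 rad
x = r_b·(cos φ + φ·sin φ) = 27.807387·(0.79256644 + 0.65579001·0.60978557) = 33.159134
y = r_b·(sin φ − φ·cos φ) = 27.807387·(0.60978557 − 0.65579001·0.79256644) = 2.503455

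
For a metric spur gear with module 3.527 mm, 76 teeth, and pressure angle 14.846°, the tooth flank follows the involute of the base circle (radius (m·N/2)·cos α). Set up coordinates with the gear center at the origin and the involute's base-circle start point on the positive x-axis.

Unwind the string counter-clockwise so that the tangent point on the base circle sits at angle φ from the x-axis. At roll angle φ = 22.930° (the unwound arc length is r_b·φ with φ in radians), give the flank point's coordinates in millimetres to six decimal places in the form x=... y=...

x=139.514941 y=2.723925

pitch radius r_p = m·N/2 = 3.527·76/2 = 134.026000
base radius r_b = r_p·cos α = 134.026000·cos 14.846° = 129.551943
roll angle φ = 22.930° = 0.40020400 rad
x = r_b·(cos φ + φ·sin φ) = 129.551943·(0.92098153 + 0.40020400·0.38960623) = 139.514941
y = r_b·(sin φ − φ·cos φ) = 129.551943·(0.38960623 − 0.40020400·0.92098153) = 2.723925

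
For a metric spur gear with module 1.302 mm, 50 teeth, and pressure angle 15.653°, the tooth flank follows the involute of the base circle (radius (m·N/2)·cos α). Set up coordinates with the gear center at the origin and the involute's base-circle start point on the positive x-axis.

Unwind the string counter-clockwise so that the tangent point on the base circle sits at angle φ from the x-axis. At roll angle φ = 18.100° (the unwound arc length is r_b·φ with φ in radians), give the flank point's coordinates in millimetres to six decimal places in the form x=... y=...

pitch radius r_p = m·N/2 = 1.302·50/2 = 32.550000
base radius r_b = r_p·cos α = 32.550000·cos 15.653° = 31.342831
roll angle φ = 18.100° = 0.31590459 rad
x = r_b·(cos φ + φ·sin φ) = 31.342831·(0.95051573 + 0.31590459·0.31067643) = 32.867968
y = r_b·(sin φ − φ·cos φ) = 31.342831·(0.31067643 − 0.31590459·0.95051573) = 0.326095

x=32.867968 y=0.326095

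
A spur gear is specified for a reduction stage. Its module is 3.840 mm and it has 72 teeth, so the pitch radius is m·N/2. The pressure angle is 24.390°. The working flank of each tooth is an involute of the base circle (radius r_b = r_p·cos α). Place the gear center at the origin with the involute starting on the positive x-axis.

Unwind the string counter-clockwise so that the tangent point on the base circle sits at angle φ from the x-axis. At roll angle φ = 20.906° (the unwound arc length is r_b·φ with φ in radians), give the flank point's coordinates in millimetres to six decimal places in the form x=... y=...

pitch radius r_p = m·N/2 = 3.840·72/2 = 138.240000
base radius r_b = r_p·cos α = 138.240000·cos 24.390° = 125.902875
roll angle φ = 20.906° = 0.36487853 rad
x = r_b·(cos φ + φ·sin φ) = 125.902875·(0.93416711 + 0.36487853·0.35683583) = 134.007097
y = r_b·(sin φ − φ·cos φ) = 125.902875·(0.35683583 − 0.36487853·0.93416711) = 2.011714

x=134.007097 y=2.011714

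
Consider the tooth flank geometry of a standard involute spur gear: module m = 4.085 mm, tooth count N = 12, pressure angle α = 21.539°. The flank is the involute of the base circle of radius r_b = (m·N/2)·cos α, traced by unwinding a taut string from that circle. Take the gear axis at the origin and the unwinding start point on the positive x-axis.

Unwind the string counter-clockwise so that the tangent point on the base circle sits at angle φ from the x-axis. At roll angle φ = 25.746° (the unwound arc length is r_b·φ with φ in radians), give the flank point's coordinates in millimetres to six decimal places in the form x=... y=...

pitch radius r_p = m·N/2 = 4.085·12/2 = 24.510000
base radius r_b = r_p·cos α = 24.510000·cos 21.539° = 22.798415
roll angle φ = 25.746° = 0.44935247 rad
x = r_b·(cos φ + φ·sin φ) = 22.798415·(0.90072857 + 0.44935247·0.43438238) = 24.985224
y = r_b·(sin φ − φ·cos φ) = 22.798415·(0.43438238 − 0.44935247·0.90072857) = 0.675694

x=24.985224 y=0.675694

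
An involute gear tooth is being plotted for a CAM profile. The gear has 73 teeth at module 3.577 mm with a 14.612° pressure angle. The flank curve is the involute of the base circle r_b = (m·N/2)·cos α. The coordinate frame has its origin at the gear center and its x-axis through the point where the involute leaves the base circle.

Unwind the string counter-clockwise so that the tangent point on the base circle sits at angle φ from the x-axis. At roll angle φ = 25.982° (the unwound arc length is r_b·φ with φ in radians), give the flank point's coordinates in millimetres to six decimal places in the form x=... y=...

x=138.667305 y=3.846843

pitch radius r_p = m·N/2 = 3.577·73/2 = 130.560500
base radius r_b = r_p·cos α = 130.560500·cos 14.612° = 126.337698
roll angle φ = 25.982° = 0.45347145 rad
x = r_b·(cos φ + φ·sin φ) = 126.337698·(0.89893172 + 0.45347145·0.43808876) = 138.667305
y = r_b·(sin φ − φ·cos φ) = 126.337698·(0.43808876 − 0.45347145·0.89893172) = 3.846843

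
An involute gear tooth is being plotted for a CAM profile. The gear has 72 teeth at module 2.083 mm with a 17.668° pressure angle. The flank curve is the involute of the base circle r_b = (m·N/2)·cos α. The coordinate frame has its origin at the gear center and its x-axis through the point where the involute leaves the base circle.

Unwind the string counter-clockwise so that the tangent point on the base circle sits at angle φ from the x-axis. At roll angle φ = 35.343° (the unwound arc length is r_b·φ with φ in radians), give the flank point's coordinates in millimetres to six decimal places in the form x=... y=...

pitch radius r_p = m·N/2 = 2.083·72/2 = 74.988000
base radius r_b = r_p·cos α = 74.988000·cos 17.668° = 71.450901
roll angle φ = 35.343° = 0.61685172 rad
x = r_b·(cos φ + φ·sin φ) = 71.450901·(0.81570368 + 0.61685172·0.57846997) = 83.778602
y = r_b·(sin φ − φ·cos φ) = 71.450901·(0.57846997 − 0.61685172·0.81570368) = 5.380378

x=83.778602 y=5.380378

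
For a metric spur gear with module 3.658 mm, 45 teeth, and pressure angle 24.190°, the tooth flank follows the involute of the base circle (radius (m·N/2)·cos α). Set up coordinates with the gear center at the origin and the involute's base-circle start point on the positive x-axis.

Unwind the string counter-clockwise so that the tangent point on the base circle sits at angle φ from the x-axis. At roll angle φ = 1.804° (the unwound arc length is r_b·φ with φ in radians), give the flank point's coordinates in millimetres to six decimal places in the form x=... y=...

x=75.115139 y=0.000781

pitch radius r_p = m·N/2 = 3.658·45/2 = 82.305000
base radius r_b = r_p·cos α = 82.305000·cos 24.190° = 75.077934
roll angle φ = 1.804° = 0.03148574 rad
x = r_b·(cos φ + φ·sin φ) = 75.077934·(0.99950437 + 0.03148574·0.03148054) = 75.115139
y = r_b·(sin φ − φ·cos φ) = 75.077934·(0.03148054 − 0.03148574·0.99950437) = 0.000781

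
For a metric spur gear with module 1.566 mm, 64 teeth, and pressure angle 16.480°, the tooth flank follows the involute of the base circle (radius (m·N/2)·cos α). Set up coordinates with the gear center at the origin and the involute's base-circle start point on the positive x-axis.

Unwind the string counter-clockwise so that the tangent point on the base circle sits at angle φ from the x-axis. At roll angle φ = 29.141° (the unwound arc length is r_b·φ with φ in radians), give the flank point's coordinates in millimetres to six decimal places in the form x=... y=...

x=53.872369 y=2.053391

pitch radius r_p = m·N/2 = 1.566·64/2 = 50.112000
base radius r_b = r_p·cos α = 50.112000·cos 16.480° = 48.053340
roll angle φ = 29.141° = 0.50860640 rad
x = r_b·(cos φ + φ·sin φ) = 48.053340·(0.87342399 + 0.50860640·0.48696051) = 53.872369
y = r_b·(sin φ − φ·cos φ) = 48.053340·(0.48696051 − 0.50860640·0.87342399) = 2.053391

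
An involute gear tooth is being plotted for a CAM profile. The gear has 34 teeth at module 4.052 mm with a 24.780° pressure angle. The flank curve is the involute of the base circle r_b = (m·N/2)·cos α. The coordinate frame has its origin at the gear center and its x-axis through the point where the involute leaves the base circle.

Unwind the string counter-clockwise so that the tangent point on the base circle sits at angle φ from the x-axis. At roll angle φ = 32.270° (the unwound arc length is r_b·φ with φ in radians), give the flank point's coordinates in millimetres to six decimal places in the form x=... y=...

pitch radius r_p = m·N/2 = 4.052·34/2 = 68.884000
base radius r_b = r_p·cos α = 68.884000·cos 24.780° = 62.541426
roll angle φ = 32.270° = 0.56321775 rad
x = r_b·(cos φ + φ·sin φ) = 62.541426·(0.84554150 + 0.56321775·0.53390970) = 71.688042
y = r_b·(sin φ − φ·cos φ) = 62.541426·(0.53390970 − 0.56321775·0.84554150) = 3.607747

x=71.688042 y=3.607747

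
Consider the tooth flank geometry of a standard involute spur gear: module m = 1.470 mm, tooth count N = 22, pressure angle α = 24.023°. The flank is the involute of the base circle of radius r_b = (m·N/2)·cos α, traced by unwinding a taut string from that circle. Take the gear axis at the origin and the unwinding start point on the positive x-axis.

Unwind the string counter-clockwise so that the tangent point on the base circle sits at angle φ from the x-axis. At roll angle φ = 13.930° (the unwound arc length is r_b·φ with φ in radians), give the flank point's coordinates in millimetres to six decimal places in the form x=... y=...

pitch radius r_p = m·N/2 = 1.470·22/2 = 16.170000
base radius r_b = r_p·cos α = 16.170000·cos 24.023° = 14.769389
roll angle φ = 13.930° = 0.24312436 rad
x = r_b·(cos φ + φ·sin φ) = 14.769389·(0.97059057 + 0.24312436·0.24073628) = 15.199465
y = r_b·(sin φ − φ·cos φ) = 14.769389·(0.24073628 − 0.24312436·0.97059057) = 0.070333

x=15.199465 y=0.070333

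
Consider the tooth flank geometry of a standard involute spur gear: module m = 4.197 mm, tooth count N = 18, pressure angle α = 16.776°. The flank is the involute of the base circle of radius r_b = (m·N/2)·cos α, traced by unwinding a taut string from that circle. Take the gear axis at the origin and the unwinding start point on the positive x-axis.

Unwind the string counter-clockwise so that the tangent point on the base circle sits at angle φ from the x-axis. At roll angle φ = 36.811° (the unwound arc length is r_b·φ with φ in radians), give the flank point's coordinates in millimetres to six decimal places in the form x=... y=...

x=42.876674 y=3.066927

pitch radius r_p = m·N/2 = 4.197·18/2 = 37.773000
base radius r_b = r_p·cos α = 37.773000·cos 16.776° = 36.165399
roll angle φ = 36.811° = 0.64247315 rad
x = r_b·(cos φ + φ·sin φ) = 36.165399·(0.80061635 + 0.64247315·0.59917732) = 42.876674
y = r_b·(sin φ − φ·cos φ) = 36.165399·(0.59917732 − 0.64247315·0.80061635) = 3.066927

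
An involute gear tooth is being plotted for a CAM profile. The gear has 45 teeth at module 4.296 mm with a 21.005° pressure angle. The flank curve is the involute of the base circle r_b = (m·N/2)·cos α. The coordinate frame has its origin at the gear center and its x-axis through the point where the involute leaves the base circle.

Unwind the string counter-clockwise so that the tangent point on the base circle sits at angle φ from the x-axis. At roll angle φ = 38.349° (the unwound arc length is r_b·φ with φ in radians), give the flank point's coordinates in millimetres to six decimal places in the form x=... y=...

pitch radius r_p = m·N/2 = 4.296·45/2 = 96.660000
base radius r_b = r_p·cos α = 96.660000·cos 21.005° = 90.236861
roll angle φ = 38.349° = 0.66931631 rad
x = r_b·(cos φ + φ·sin φ) = 90.236861·(0.78424604 + 0.66931631·0.62044995) = 108.241219
y = r_b·(sin φ − φ·cos φ) = 90.236861·(0.62044995 − 0.66931631·0.78424604) = 8.621346

x=108.241219 y=8.621346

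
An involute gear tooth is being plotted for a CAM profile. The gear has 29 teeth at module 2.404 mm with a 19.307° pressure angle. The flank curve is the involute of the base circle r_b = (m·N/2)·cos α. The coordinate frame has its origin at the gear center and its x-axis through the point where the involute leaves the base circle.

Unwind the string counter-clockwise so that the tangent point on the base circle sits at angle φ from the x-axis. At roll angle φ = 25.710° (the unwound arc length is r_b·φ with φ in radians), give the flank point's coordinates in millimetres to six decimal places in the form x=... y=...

pitch radius r_p = m·N/2 = 2.404·29/2 = 34.858000
base radius r_b = r_p·cos α = 34.858000·cos 19.307° = 32.897606
roll angle φ = 25.710° = 0.44872415 rad
x = r_b·(cos φ + φ·sin φ) = 32.897606·(0.90100132 + 0.44872415·0.43381635) = 36.044762
y = r_b·(sin φ − φ·cos φ) = 32.897606·(0.43381635 − 0.44872415·0.90100132) = 0.970982

x=36.044762 y=0.970982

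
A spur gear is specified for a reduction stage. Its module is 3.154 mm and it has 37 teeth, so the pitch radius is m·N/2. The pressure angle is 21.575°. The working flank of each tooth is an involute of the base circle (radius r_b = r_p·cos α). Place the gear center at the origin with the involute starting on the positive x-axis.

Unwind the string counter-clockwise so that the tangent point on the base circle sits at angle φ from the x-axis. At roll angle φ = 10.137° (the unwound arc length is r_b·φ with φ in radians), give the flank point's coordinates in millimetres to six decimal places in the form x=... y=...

x=55.103501 y=0.099854

pitch radius r_p = m·N/2 = 3.154·37/2 = 58.349000
base radius r_b = r_p·cos α = 58.349000·cos 21.575° = 54.260895
roll angle φ = 10.137° = 0.17692403 rad
x = r_b·(cos φ + φ·sin φ) = 54.260895·(0.98438973 + 0.17692403·0.17600245) = 55.103501
y = r_b·(sin φ − φ·cos φ) = 54.260895·(0.17600245 − 0.17692403·0.98438973) = 0.099854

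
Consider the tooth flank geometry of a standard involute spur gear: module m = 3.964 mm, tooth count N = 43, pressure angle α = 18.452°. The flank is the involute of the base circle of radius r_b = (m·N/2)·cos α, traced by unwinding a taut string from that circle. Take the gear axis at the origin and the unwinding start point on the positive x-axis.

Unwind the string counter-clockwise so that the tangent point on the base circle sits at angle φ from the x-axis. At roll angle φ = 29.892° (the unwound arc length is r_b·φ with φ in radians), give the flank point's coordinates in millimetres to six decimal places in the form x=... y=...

pitch radius r_p = m·N/2 = 3.964·43/2 = 85.226000
base radius r_b = r_p·cos α = 85.226000·cos 18.452° = 80.844459
roll angle φ = 29.892° = 0.52171382 rad
x = r_b·(cos φ + φ·sin φ) = 80.844459·(0.86696634 + 0.52171382·0.49836669) = 91.109371
y = r_b·(sin φ − φ·cos φ) = 80.844459·(0.49836669 − 0.52171382·0.86696634) = 3.723564

x=91.109371 y=3.723564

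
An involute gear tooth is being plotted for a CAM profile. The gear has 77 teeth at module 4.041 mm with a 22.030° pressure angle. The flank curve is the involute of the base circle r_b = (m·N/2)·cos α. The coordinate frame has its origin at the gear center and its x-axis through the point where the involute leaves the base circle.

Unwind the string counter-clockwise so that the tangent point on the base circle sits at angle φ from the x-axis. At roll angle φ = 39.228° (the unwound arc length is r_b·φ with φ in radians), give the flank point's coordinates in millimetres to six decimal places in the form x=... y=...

x=174.161945 y=14.717253

pitch radius r_p = m·N/2 = 4.041·77/2 = 155.578500
base radius r_b = r_p·cos α = 155.578500·cos 22.030° = 144.219338
roll angle φ = 39.228° = 0.68465776 rad
x = r_b·(cos φ + φ·sin φ) = 144.219338·(0.77463553 + 0.68465776·0.63240794) = 174.161945
y = r_b·(sin φ − φ·cos φ) = 144.219338·(0.63240794 − 0.68465776·0.77463553) = 14.717253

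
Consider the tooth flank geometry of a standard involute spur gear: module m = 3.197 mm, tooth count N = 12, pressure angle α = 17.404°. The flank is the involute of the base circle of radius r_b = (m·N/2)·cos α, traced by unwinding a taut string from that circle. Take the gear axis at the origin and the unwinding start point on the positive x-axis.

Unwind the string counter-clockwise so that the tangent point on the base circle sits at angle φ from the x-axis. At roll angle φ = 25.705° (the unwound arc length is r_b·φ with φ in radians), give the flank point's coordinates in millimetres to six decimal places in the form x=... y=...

x=20.054232 y=0.539932

pitch radius r_p = m·N/2 = 3.197·12/2 = 19.182000
base radius r_b = r_p·cos α = 19.182000·cos 17.404° = 18.303837
roll angle φ = 25.705° = 0.44863688 rad
x = r_b·(cos φ + φ·sin φ) = 18.303837·(0.90103917 + 0.44863688·0.43373772) = 20.054232
y = r_b·(sin φ − φ·cos φ) = 18.303837·(0.43373772 − 0.44863688·0.90103917) = 0.539932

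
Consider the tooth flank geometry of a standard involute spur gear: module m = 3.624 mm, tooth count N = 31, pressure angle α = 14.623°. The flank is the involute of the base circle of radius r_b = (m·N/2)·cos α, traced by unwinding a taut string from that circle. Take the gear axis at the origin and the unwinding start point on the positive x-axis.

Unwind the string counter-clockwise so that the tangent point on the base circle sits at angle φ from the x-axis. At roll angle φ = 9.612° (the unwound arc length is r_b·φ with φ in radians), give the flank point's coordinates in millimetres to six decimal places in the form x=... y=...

pitch radius r_p = m·N/2 = 3.624·31/2 = 56.172000
base radius r_b = r_p·cos α = 56.172000·cos 14.623° = 54.352471
roll angle φ = 9.612° = 0.16776105 rad
x = r_b·(cos φ + φ·sin φ) = 54.352471·(0.98596109 + 0.16776105·0.16697525) = 55.111940
y = r_b·(sin φ − φ·cos φ) = 54.352471·(0.16697525 − 0.16776105·0.98596109) = 0.085300

x=55.111940 y=0.085300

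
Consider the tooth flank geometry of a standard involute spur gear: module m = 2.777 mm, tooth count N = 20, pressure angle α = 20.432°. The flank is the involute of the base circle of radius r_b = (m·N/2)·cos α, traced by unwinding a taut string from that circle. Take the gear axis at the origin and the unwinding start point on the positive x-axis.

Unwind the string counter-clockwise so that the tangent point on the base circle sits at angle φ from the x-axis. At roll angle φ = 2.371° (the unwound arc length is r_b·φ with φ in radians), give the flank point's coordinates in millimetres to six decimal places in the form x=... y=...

x=26.045182 y=0.000615

pitch radius r_p = m·N/2 = 2.777·20/2 = 27.770000
base radius r_b = r_p·cos α = 27.770000·cos 20.432° = 26.022911
roll angle φ = 2.371° = 0.04138176 rad
x = r_b·(cos φ + φ·sin φ) = 26.022911·(0.99914390 + 0.04138176·0.04136995) = 26.045182
y = r_b·(sin φ − φ·cos φ) = 26.022911·(0.04136995 − 0.04138176·0.99914390) = 0.000615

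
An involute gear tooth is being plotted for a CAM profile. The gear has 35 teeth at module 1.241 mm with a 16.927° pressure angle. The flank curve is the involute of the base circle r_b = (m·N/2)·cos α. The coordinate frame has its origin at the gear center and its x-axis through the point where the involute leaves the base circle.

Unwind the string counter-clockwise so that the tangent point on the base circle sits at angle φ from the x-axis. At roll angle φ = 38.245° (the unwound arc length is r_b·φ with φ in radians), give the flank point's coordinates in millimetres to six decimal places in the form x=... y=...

pitch radius r_p = m·N/2 = 1.241·35/2 = 21.717500
base radius r_b = r_p·cos α = 21.717500·cos 16.927° = 20.776622
roll angle φ = 38.245° = 0.66750117 rad
x = r_b·(cos φ + φ·sin φ) = 20.776622·(0.78537095 + 0.66750117·0.61902542) = 24.902259
y = r_b·(sin φ − φ·cos φ) = 20.776622·(0.61902542 − 0.66750117·0.78537095) = 1.969403

x=24.902259 y=1.969403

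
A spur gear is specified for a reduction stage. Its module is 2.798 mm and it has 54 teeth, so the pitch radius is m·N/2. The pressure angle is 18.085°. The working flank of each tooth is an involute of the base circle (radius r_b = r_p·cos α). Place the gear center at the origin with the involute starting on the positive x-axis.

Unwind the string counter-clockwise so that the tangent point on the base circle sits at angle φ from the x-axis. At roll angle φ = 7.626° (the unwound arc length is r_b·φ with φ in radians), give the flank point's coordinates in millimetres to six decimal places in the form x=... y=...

x=72.447090 y=0.056343

pitch radius r_p = m·N/2 = 2.798·54/2 = 75.546000
base radius r_b = r_p·cos α = 75.546000·cos 18.085° = 71.813804
roll angle φ = 7.626° = 0.13309881 rad
x = r_b·(cos φ + φ·sin φ) = 71.813804·(0.99115542 + 0.13309881·0.13270618) = 72.447090
y = r_b·(sin φ − φ·cos φ) = 71.813804·(0.13270618 − 0.13309881·0.99115542) = 0.056343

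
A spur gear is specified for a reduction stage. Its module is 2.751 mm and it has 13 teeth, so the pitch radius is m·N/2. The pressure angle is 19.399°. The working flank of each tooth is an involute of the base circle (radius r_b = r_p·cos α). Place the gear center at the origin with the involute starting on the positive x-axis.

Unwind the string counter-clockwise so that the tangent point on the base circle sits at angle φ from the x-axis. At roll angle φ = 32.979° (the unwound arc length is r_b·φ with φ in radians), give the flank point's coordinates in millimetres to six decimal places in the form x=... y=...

pitch radius r_p = m·N/2 = 2.751·13/2 = 17.881500
base radius r_b = r_p·cos α = 17.881500·cos 19.399° = 16.866340
roll angle φ = 32.979° = 0.57559213 rad
x = r_b·(cos φ + φ·sin φ) = 16.866340·(0.83887013 + 0.57559213·0.54433161) = 19.433112
y = r_b·(sin φ − φ·cos φ) = 16.866340·(0.54433161 − 0.57559213·0.83887013) = 1.037019

x=19.433112 y=1.037019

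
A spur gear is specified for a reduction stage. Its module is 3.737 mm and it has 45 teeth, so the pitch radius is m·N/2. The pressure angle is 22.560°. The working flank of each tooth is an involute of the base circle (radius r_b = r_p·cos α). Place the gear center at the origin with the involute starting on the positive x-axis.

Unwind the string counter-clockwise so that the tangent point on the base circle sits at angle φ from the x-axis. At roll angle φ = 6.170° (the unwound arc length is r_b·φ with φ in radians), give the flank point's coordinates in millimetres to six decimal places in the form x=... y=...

pitch radius r_p = m·N/2 = 3.737·45/2 = 84.082500
base radius r_b = r_p·cos α = 84.082500·cos 22.560° = 77.648363
roll angle φ = 6.170° = 0.10768681 rad
x = r_b·(cos φ + φ·sin φ) = 77.648363·(0.99420738 + 0.10768681·0.10747880) = 78.097281
y = r_b·(sin φ − φ·cos φ) = 77.648363·(0.10747880 − 0.10768681·0.99420738) = 0.032285

x=78.097281 y=0.032285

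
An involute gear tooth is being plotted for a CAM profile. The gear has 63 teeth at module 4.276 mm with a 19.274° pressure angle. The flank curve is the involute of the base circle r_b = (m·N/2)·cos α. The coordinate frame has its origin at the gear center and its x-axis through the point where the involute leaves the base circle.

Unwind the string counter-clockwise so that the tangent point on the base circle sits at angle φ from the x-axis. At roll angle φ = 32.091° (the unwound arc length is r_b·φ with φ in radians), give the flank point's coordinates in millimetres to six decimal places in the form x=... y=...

x=145.550437 y=7.215602

pitch radius r_p = m·N/2 = 4.276·63/2 = 134.694000
base radius r_b = r_p·cos α = 134.694000·cos 19.274° = 127.144514
roll angle φ = 32.091° = 0.56009361 rad
x = r_b·(cos φ + φ·sin φ) = 127.144514·(0.84720538 + 0.56009361·0.53126551) = 145.550437
y = r_b·(sin φ − φ·cos φ) = 127.144514·(0.53126551 − 0.56009361·0.84720538) = 7.215602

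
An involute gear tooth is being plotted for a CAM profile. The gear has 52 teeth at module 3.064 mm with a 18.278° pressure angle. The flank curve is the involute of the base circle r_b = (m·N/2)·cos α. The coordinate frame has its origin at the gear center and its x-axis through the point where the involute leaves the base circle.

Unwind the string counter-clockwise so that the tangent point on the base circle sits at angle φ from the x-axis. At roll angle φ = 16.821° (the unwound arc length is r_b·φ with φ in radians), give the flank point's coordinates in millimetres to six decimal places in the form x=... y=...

x=78.834639 y=0.632552

pitch radius r_p = m·N/2 = 3.064·52/2 = 79.664000
base radius r_b = r_p·cos α = 79.664000·cos 18.278° = 75.644630
roll angle φ = 16.821° = 0.29358183 rad
x = r_b·(cos φ + φ·sin φ) = 75.644630·(0.95721350 + 0.29358183·0.28938265) = 78.834639
y = r_b·(sin φ − φ·cos φ) = 75.644630·(0.28938265 − 0.29358183·0.95721350) = 0.632552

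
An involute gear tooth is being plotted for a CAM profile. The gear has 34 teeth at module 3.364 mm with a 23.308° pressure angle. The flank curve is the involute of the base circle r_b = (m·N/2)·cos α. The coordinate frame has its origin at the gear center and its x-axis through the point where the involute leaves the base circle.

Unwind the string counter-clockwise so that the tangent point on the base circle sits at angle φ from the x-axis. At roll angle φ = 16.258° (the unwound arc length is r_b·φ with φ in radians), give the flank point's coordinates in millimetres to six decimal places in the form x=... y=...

pitch radius r_p = m·N/2 = 3.364·34/2 = 57.188000
base radius r_b = r_p·cos α = 57.188000·cos 23.308° = 52.520953
roll angle φ = 16.258° = 0.28375563 rad
x = r_b·(cos φ + φ·sin φ) = 52.520953·(0.96001077 + 0.28375563·0.27996306) = 54.593002
y = r_b·(sin φ − φ·cos φ) = 52.520953·(0.27996306 − 0.28375563·0.96001077) = 0.396775

x=54.593002 y=0.396775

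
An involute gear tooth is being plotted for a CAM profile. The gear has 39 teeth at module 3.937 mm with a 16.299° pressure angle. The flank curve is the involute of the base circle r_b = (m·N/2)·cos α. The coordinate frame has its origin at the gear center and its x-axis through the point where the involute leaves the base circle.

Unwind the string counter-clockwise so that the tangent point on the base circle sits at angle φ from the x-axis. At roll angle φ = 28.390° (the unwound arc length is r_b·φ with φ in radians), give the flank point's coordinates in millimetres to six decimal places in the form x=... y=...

x=82.184047 y=2.915359

pitch radius r_p = m·N/2 = 3.937·39/2 = 76.771500
base radius r_b = r_p·cos α = 76.771500·cos 16.299° = 73.686068
roll angle φ = 28.390° = 0.49549897 rad
x = r_b·(cos φ + φ·sin φ) = 73.686068·(0.87973157 + 0.49549897·0.47547067) = 82.184047
y = r_b·(sin φ − φ·cos φ) = 73.686068·(0.47547067 − 0.49549897·0.87973157) = 2.915359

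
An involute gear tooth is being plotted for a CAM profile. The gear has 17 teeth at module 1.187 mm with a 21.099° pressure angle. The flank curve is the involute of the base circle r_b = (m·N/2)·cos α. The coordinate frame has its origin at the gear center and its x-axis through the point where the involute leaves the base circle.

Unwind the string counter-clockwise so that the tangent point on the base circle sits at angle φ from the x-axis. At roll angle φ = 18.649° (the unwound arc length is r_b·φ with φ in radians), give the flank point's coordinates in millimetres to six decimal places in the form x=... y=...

x=9.898588 y=0.107054

pitch radius r_p = m·N/2 = 1.187·17/2 = 10.089500
base radius r_b = r_p·cos α = 10.089500·cos 21.099° = 9.413098
roll angle φ = 18.649° = 0.32548645 rad
x = r_b·(cos φ + φ·sin φ) = 9.413098·(0.94749529 + 0.32548645·0.31976973) = 9.898588
y = r_b·(sin φ − φ·cos φ) = 9.413098·(0.31976973 − 0.32548645·0.94749529) = 0.107054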